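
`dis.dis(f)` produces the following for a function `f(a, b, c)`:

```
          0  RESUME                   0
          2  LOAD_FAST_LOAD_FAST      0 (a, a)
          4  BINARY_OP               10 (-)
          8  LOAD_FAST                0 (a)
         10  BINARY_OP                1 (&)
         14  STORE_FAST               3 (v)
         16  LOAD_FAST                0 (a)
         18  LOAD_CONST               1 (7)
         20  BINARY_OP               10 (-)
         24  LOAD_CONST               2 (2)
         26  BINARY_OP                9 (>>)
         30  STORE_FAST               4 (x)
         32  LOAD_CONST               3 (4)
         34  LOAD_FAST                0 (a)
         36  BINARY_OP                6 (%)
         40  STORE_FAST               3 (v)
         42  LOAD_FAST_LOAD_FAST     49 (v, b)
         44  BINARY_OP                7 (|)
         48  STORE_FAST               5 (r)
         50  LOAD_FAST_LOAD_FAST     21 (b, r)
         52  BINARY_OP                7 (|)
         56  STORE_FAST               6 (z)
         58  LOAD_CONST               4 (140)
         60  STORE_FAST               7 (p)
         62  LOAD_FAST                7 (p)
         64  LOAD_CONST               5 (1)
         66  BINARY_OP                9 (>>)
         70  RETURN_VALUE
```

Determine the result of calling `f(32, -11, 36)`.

LOAD_FAST_LOAD_FAST a,a → push 32,32. Stack: [32, 32]
BINARY_OP - → 32 - 32 = 0. Stack: [0]
LOAD_FAST a → push 32. Stack: [0, 32]
BINARY_OP & → 0 & 32 = 0. Stack: [0]
STORE_FAST v → v=0. Stack: []
LOAD_FAST a → push 32. Stack: [32]
LOAD_CONST → push 7. Stack: [32, 7]
BINARY_OP - → 32 - 7 = 25. Stack: [25]
LOAD_CONST → push 2. Stack: [25, 2]
BINARY_OP >> → 25 >> 2 = 6. Stack: [6]
STORE_FAST x → x=6. Stack: []
LOAD_CONST → push 4. Stack: [4]
LOAD_FAST a → push 32. Stack: [4, 32]
BINARY_OP % → 4 % 32 = 4. Stack: [4]
STORE_FAST v → v=4. Stack: []
LOAD_FAST_LOAD_FAST v,b → push 4,-11. Stack: [4, -11]
BINARY_OP | → 4 | -11 = -11. Stack: [-11]
STORE_FAST r → r=-11. Stack: []
LOAD_FAST_LOAD_FAST b,r → push -11,-11. Stack: [-11, -11]
BINARY_OP | → -11 | -11 = -11. Stack: [-11]
STORE_FAST z → z=-11. Stack: []
LOAD_CONST → push 140. Stack: [140]
STORE_FAST p → p=140. Stack: []
LOAD_FAST p → push 140. Stack: [140]
LOAD_CONST → push 1. Stack: [140, 1]
BINARY_OP >> → 140 >> 1 = 70. Stack: [70]
RETURN_VALUE → return 70.

70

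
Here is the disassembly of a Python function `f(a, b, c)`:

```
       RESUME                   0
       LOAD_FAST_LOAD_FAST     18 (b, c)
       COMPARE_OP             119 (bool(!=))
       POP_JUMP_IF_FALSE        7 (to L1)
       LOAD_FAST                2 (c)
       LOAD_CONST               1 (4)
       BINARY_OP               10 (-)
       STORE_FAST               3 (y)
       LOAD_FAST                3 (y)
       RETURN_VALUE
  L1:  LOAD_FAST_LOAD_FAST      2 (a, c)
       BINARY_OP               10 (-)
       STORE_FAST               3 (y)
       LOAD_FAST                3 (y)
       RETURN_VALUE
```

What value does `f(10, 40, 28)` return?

24

LOAD_FAST_LOAD_FAST b,c → push 40,28. Stack: [40, 28]
COMPARE_OP bool(!=) → 40 vs 28 = True. Stack: [True]
POP_JUMP_IF_FALSE → pop True; no jump. Stack: []
LOAD_FAST c → push 28. Stack: [28]
LOAD_CONST → push 4. Stack: [28, 4]
BINARY_OP - → 28 - 4 = 24. Stack: [24]
STORE_FAST y → y=24. Stack: []
LOAD_FAST y → push 24. Stack: [24]
RETURN_VALUE → return 24.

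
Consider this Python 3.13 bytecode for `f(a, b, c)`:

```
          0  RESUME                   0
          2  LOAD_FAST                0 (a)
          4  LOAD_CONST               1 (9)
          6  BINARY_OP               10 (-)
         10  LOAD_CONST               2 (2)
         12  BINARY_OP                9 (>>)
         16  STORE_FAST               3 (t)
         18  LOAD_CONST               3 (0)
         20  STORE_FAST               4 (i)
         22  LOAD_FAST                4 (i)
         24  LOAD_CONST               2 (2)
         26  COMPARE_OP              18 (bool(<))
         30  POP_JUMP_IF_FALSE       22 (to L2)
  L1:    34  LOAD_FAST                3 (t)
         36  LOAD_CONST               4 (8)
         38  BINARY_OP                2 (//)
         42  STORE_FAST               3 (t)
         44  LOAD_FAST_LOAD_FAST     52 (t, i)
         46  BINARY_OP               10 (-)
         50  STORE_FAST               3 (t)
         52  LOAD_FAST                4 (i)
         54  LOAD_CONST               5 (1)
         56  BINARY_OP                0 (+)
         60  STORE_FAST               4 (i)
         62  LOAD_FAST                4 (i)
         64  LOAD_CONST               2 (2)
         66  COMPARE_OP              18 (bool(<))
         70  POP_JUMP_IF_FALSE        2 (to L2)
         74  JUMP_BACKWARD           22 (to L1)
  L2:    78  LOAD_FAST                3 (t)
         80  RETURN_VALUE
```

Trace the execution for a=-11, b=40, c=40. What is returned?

-2

LOAD_FAST a → push -11. Stack: [-11]
LOAD_CONST → push 9. Stack: [-11, 9]
BINARY_OP - → -11 - 9 = -20. Stack: [-20]
LOAD_CONST → push 2. Stack: [-20, 2]
BINARY_OP >> → -20 >> 2 = -5. Stack: [-5]
STORE_FAST t → t=-5. Stack: []
LOAD_CONST → push 0. Stack: [0]
STORE_FAST i → i=0. Stack: []
LOAD_FAST i → push 0. Stack: [0]
LOAD_CONST → push 2. Stack: [0, 2]
COMPARE_OP bool(<) → 0 vs 2 = True. Stack: [True]
POP_JUMP_IF_FALSE → pop True; no jump. Stack: []
LOAD_FAST t → push -5. Stack: [-5]
LOAD_CONST → push 8. Stack: [-5, 8]
BINARY_OP // → -5 // 8 = -1. Stack: [-1]
STORE_FAST t → t=-1. Stack: []
LOAD_FAST_LOAD_FAST t,i → push -1,0. Stack: [-1, 0]
BINARY_OP - → -1 - 0 = -1. Stack: [-1]
STORE_FAST t → t=-1. Stack: []
LOAD_FAST i → push 0. Stack: [0]
LOAD_CONST → push 1. Stack: [0, 1]
BINARY_OP + → 0 + 1 = 1. Stack: [1]
STORE_FAST i → i=1. Stack: []
LOAD_FAST i → push 1. Stack: [1]
LOAD_CONST → push 2. Stack: [1, 2]
COMPARE_OP bool(<) → 1 vs 2 = True. Stack: [True]
POP_JUMP_IF_FALSE → pop True; no jump. Stack: []
LOAD_FAST t → push -1. Stack: [-1]
LOAD_CONST → push 8. Stack: [-1, 8]
BINARY_OP // → -1 // 8 = -1. Stack: [-1]
STORE_FAST t → t=-1. Stack: []
LOAD_FAST_LOAD_FAST t,i → push -1,1. Stack: [-1, 1]
BINARY_OP - → -1 - 1 = -2. Stack: [-2]
STORE_FAST t → t=-2. Stack: []
LOAD_FAST i → push 1. Stack: [1]
LOAD_CONST → push 1. Stack: [1, 1]
BINARY_OP + → 1 + 1 = 2. Stack: [2]
STORE_FAST i → i=2. Stack: []
LOAD_FAST i → push 2. Stack: [2]
LOAD_CONST → push 2. Stack: [2, 2]
COMPARE_OP bool(<) → 2 vs 2 = False. Stack: [False]
POP_JUMP_IF_FALSE → pop False; jump. Stack: []
LOAD_FAST t → push -2. Stack: [-2]
RETURN_VALUE → return -2.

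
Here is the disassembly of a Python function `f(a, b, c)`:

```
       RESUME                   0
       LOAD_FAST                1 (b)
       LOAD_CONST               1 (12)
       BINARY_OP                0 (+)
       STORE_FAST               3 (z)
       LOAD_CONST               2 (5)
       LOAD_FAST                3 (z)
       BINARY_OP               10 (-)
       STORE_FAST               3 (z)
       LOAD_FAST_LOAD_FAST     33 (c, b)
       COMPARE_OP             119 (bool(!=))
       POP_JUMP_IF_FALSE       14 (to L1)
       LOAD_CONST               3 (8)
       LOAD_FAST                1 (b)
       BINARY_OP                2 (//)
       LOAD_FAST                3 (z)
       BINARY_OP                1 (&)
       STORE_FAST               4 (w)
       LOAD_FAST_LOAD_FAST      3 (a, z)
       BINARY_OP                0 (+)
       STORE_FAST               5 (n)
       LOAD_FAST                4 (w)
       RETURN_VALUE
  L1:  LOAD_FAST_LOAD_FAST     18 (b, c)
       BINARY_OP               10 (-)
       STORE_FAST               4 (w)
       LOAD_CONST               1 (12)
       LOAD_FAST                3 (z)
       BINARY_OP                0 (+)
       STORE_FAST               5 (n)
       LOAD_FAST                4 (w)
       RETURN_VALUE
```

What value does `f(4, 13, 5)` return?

LOAD_FAST b → push 13. Stack: [13]
LOAD_CONST → push 12. Stack: [13, 12]
BINARY_OP + → 13 + 12 = 25. Stack: [25]
STORE_FAST z → z=25. Stack: []
LOAD_CONST → push 5. Stack: [5]
LOAD_FAST z → push 25. Stack: [5, 25]
BINARY_OP - → 5 - 25 = -20. Stack: [-20]
STORE_FAST z → z=-20. Stack: []
LOAD_FAST_LOAD_FAST c,b → push 5,13. Stack: [5, 13]
COMPARE_OP bool(!=) → 5 vs 13 = True. Stack: [True]
POP_JUMP_IF_FALSE → pop True; no jump. Stack: []
LOAD_CONST → push 8. Stack: [8]
LOAD_FAST b → push 13. Stack: [8, 13]
BINARY_OP // → 8 // 13 = 0. Stack: [0]
LOAD_FAST z → push -20. Stack: [0, -20]
BINARY_OP & → 0 & -20 = 0. Stack: [0]
STORE_FAST w → w=0. Stack: []
LOAD_FAST_LOAD_FAST a,z → push 4,-20. Stack: [4, -20]
BINARY_OP + → 4 + -20 = -16. Stack: [-16]
STORE_FAST n → n=-16. Stack: []
LOAD_FAST w → push 0. Stack: [0]
RETURN_VALUE → return 0.

0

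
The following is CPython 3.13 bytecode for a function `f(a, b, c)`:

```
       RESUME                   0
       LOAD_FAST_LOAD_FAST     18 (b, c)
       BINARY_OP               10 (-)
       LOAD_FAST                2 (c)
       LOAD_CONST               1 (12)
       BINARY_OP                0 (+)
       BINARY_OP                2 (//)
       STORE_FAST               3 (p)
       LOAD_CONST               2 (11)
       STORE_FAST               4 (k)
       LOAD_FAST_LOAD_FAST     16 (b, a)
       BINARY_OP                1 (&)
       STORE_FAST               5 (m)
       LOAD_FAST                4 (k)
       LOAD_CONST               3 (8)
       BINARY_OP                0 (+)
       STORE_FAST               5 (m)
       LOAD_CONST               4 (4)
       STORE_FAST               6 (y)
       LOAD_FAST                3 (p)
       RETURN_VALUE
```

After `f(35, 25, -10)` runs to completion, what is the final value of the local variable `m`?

19

LOAD_FAST_LOAD_FAST b,c → push 25,-10. Stack: [25, -10]
BINARY_OP - → 25 - -10 = 35. Stack: [35]
LOAD_FAST c → push -10. Stack: [35, -10]
LOAD_CONST → push 12. Stack: [35, -10, 12]
BINARY_OP + → -10 + 12 = 2. Stack: [35, 2]
BINARY_OP // → 35 // 2 = 17. Stack: [17]
STORE_FAST p → p=17. Stack: []
LOAD_CONST → push 11. Stack: [11]
STORE_FAST k → k=11. Stack: []
LOAD_FAST_LOAD_FAST b,a → push 25,35. Stack: [25, 35]
BINARY_OP & → 25 & 35 = 1. Stack: [1]
STORE_FAST m → m=1. Stack: []
LOAD_FAST k → push 11. Stack: [11]
LOAD_CONST → push 8. Stack: [11, 8]
BINARY_OP + → 11 + 8 = 19. Stack: [19]
STORE_FAST m → m=19. Stack: []
LOAD_CONST → push 4. Stack: [4]
STORE_FAST y → y=4. Stack: []
LOAD_FAST p → push 17. Stack: [17]
RETURN_VALUE → return 17.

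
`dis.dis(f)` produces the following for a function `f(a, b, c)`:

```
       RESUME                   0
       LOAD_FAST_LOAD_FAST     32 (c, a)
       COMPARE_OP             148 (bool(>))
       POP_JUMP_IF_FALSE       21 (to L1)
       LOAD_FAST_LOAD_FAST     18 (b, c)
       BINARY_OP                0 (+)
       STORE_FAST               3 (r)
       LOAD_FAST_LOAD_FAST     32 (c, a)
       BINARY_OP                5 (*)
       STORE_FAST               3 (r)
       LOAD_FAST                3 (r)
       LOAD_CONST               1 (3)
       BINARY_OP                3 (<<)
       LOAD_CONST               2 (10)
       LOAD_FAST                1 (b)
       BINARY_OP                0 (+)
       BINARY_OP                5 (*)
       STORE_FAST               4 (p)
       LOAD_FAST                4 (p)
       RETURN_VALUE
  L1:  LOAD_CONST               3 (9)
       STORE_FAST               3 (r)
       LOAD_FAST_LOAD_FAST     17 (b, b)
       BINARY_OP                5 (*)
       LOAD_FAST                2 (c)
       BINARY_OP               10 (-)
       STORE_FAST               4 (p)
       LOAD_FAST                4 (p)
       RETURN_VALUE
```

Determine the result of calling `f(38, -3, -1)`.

10

LOAD_FAST_LOAD_FAST c,a → push -1,38. Stack: [-1, 38]
COMPARE_OP bool(>) → -1 vs 38 = False. Stack: [False]
POP_JUMP_IF_FALSE → pop False; jump. Stack: []
LOAD_CONST → push 9. Stack: [9]
STORE_FAST r → r=9. Stack: []
LOAD_FAST_LOAD_FAST b,b → push -3,-3. Stack: [-3, -3]
BINARY_OP * → -3 * -3 = 9. Stack: [9]
LOAD_FAST c → push -1. Stack: [9, -1]
BINARY_OP - → 9 - -1 = 10. Stack: [10]
STORE_FAST p → p=10. Stack: []
LOAD_FAST p → push 10. Stack: [10]
RETURN_VALUE → return 10.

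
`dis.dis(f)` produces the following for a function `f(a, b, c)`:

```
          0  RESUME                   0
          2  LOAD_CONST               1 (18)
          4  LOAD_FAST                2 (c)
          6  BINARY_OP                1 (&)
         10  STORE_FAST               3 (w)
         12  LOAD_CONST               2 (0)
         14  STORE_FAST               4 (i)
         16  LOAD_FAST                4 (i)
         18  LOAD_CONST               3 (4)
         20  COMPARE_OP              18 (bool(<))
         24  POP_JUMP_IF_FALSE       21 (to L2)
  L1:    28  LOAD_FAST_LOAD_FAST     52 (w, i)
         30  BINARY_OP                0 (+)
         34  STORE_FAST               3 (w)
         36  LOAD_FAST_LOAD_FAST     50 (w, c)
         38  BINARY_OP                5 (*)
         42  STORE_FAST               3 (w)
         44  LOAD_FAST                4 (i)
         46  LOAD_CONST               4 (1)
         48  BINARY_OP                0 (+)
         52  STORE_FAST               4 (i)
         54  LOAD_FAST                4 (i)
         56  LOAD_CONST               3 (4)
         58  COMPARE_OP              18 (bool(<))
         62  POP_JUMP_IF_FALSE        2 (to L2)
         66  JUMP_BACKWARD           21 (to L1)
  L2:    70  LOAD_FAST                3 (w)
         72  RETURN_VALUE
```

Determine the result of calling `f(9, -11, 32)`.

LOAD_CONST → push 18
LOAD_FAST c → push 32
BINARY_OP & → 18 & 32 = 0
STORE_FAST w → w=0
LOAD_CONST → push 0
STORE_FAST i → i=0
LOAD_FAST i → push 0
LOAD_CONST → push 4
COMPARE_OP bool(<) → 0 vs 4 = True
POP_JUMP_IF_FALSE → pop True; no jump
LOAD_FAST_LOAD_FAST w,i → push 0,0
BINARY_OP + → 0 + 0 = 0
STORE_FAST w → w=0
LOAD_FAST_LOAD_FAST w,c → push 0,32
BINARY_OP * → 0 * 32 = 0
STORE_FAST w → w=0
LOAD_FAST i → push 0
LOAD_CONST → push 1
BINARY_OP + → 0 + 1 = 1
STORE_FAST i → i=1
LOAD_FAST i → push 1
LOAD_CONST → push 4
COMPARE_OP bool(<) → 1 vs 4 = True
POP_JUMP_IF_FALSE → pop True; no jump
LOAD_FAST_LOAD_FAST w,i → push 0,1
BINARY_OP + → 0 + 1 = 1
STORE_FAST w → w=1
LOAD_FAST_LOAD_FAST w,c → push 1,32
BINARY_OP * → 1 * 32 = 32
STORE_FAST w → w=32
LOAD_FAST i → push 1
LOAD_CONST → push 1
BINARY_OP + → 1 + 1 = 2
STORE_FAST i → i=2
LOAD_FAST i → push 2
LOAD_CONST → push 4
COMPARE_OP bool(<) → 2 vs 4 = True
POP_JUMP_IF_FALSE → pop True; no jump
LOAD_FAST_LOAD_FAST w,i → push 32,2
BINARY_OP + → 32 + 2 = 34
STORE_FAST w → w=34
LOAD_FAST_LOAD_FAST w,c → push 34,32
BINARY_OP * → 34 * 32 = 1088
STORE_FAST w → w=1088
LOAD_FAST i → push 2
LOAD_CONST → push 1
BINARY_OP + → 2 + 1 = 3
STORE_FAST i → i=3
LOAD_FAST i → push 3
LOAD_CONST → push 4
COMPARE_OP bool(<) → 3 vs 4 = True
POP_JUMP_IF_FALSE → pop True; no jump
LOAD_FAST_LOAD_FAST w,i → push 1088,3
BINARY_OP + → 1088 + 3 = 1091
STORE_FAST w → w=1091
LOAD_FAST_LOAD_FAST w,c → push 1091,32
BINARY_OP * → 1091 * 32 = 34912
STORE_FAST w → w=34912
LOAD_FAST i → push 3
LOAD_CONST → push 1
BINARY_OP + → 3 + 1 = 4
STORE_FAST i → i=4
LOAD_FAST i → push 4
LOAD_CONST → push 4
COMPARE_OP bool(<) → 4 vs 4 = False
POP_JUMP_IF_FALSE → pop False; jump
LOAD_FAST w → push 34912
RETURN_VALUE → return 34912.

34912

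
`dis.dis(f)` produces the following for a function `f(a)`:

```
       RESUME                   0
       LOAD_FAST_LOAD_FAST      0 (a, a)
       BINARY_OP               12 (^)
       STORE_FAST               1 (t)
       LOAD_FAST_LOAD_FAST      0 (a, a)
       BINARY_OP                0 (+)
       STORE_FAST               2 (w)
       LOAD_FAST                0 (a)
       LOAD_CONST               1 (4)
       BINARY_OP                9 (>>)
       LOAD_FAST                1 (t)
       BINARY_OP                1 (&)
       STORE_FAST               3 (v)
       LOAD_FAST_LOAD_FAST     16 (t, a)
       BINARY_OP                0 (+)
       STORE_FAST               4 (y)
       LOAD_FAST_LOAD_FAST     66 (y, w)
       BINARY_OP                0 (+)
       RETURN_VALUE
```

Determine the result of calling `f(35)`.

LOAD_FAST_LOAD_FAST a,a → push 35,35. Stack: [35, 35]
BINARY_OP ^ → 35 ^ 35 = 0. Stack: [0]
STORE_FAST t → t=0. Stack: []
LOAD_FAST_LOAD_FAST a,a → push 35,35. Stack: [35, 35]
BINARY_OP + → 35 + 35 = 70. Stack: [70]
STORE_FAST w → w=70. Stack: []
LOAD_FAST a → push 35. Stack: [35]
LOAD_CONST → push 4. Stack: [35, 4]
BINARY_OP >> → 35 >> 4 = 2. Stack: [2]
LOAD_FAST t → push 0. Stack: [2, 0]
BINARY_OP & → 2 & 0 = 0. Stack: [0]
STORE_FAST v → v=0. Stack: []
LOAD_FAST_LOAD_FAST t,a → push 0,35. Stack: [0, 35]
BINARY_OP + → 0 + 35 = 35. Stack: [35]
STORE_FAST y → y=35. Stack: []
LOAD_FAST_LOAD_FAST y,w → push 35,70. Stack: [35, 70]
BINARY_OP + → 35 + 70 = 105. Stack: [105]
RETURN_VALUE → return 105.

105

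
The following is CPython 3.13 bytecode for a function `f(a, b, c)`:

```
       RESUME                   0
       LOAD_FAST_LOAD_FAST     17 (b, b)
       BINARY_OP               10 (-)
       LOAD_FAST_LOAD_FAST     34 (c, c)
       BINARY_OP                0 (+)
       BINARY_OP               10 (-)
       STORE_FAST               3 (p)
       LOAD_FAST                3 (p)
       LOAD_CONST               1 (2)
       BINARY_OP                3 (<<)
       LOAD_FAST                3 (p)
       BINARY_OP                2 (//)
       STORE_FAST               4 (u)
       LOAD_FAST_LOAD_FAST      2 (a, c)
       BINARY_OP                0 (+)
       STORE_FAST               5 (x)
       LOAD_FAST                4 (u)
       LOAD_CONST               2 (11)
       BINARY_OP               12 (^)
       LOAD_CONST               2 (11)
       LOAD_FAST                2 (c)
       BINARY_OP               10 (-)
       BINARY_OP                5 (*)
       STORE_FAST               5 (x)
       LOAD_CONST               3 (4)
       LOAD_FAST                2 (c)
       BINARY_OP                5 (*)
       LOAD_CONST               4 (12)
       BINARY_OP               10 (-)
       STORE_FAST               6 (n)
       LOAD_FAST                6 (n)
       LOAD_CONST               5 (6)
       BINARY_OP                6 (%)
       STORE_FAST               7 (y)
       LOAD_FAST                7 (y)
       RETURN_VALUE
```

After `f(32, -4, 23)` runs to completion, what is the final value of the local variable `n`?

80

LOAD_FAST_LOAD_FAST b,b → push -4,-4. Stack: [-4, -4]
BINARY_OP - → -4 - -4 = 0. Stack: [0]
LOAD_FAST_LOAD_FAST c,c → push 23,23. Stack: [0, 23, 23]
BINARY_OP + → 23 + 23 = 46. Stack: [0, 46]
BINARY_OP - → 0 - 46 = -46. Stack: [-46]
STORE_FAST p → p=-46. Stack: []
LOAD_FAST p → push -46. Stack: [-46]
LOAD_CONST → push 2. Stack: [-46, 2]
BINARY_OP << → -46 << 2 = -184. Stack: [-184]
LOAD_FAST p → push -46. Stack: [-184, -46]
BINARY_OP // → -184 // -46 = 4. Stack: [4]
STORE_FAST u → u=4. Stack: []
LOAD_FAST_LOAD_FAST a,c → push 32,23. Stack: [32, 23]
BINARY_OP + → 32 + 23 = 55. Stack: [55]
STORE_FAST x → x=55. Stack: []
LOAD_FAST u → push 4. Stack: [4]
LOAD_CONST → push 11. Stack: [4, 11]
BINARY_OP ^ → 4 ^ 11 = 15. Stack: [15]
LOAD_CONST → push 11. Stack: [15, 11]
LOAD_FAST c → push 23. Stack: [15, 11, 23]
BINARY_OP - → 11 - 23 = -12. Stack: [15, -12]
BINARY_OP * → 15 * -12 = -180. Stack: [-180]
STORE_FAST x → x=-180. Stack: []
LOAD_CONST → push 4. Stack: [4]
LOAD_FAST c → push 23. Stack: [4, 23]
BINARY_OP * → 4 * 23 = 92. Stack: [92]
LOAD_CONST → push 12. Stack: [92, 12]
BINARY_OP - → 92 - 12 = 80. Stack: [80]
STORE_FAST n → n=80. Stack: []
LOAD_FAST n → push 80. Stack: [80]
LOAD_CONST → push 6. Stack: [80, 6]
BINARY_OP % → 80 % 6 = 2. Stack: [2]
STORE_FAST y → y=2. Stack: []
LOAD_FAST y → push 2. Stack: [2]
RETURN_VALUE → return 2.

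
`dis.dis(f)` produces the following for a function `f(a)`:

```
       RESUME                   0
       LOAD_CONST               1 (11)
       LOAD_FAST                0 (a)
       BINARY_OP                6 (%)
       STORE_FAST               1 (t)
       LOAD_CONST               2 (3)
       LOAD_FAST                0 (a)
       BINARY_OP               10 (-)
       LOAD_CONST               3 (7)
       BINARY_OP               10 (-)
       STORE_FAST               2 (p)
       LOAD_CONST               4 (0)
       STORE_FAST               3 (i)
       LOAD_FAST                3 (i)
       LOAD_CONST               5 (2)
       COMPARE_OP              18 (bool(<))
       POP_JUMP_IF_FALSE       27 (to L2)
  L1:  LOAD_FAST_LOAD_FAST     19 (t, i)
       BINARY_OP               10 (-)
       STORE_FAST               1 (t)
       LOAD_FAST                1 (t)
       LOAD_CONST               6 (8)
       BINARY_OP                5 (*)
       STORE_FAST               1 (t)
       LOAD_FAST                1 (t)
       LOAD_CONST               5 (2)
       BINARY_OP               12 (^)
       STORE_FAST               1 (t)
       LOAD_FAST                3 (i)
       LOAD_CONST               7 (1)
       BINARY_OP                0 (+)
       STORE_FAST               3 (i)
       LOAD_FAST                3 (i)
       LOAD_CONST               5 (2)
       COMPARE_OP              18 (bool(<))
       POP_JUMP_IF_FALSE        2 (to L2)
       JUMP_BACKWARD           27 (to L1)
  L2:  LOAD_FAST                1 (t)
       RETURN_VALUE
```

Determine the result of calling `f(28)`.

714

LOAD_CONST → push 11. Stack: [11]
LOAD_FAST a → push 28. Stack: [11, 28]
BINARY_OP % → 11 % 28 = 11. Stack: [11]
STORE_FAST t → t=11. Stack: []
LOAD_CONST → push 3. Stack: [3]
LOAD_FAST a → push 28. Stack: [3, 28]
BINARY_OP - → 3 - 28 = -25. Stack: [-25]
LOAD_CONST → push 7. Stack: [-25, 7]
BINARY_OP - → -25 - 7 = -32. Stack: [-32]
STORE_FAST p → p=-32. Stack: []
LOAD_CONST → push 0. Stack: [0]
STORE_FAST i → i=0. Stack: []
LOAD_FAST i → push 0. Stack: [0]
LOAD_CONST → push 2. Stack: [0, 2]
COMPARE_OP bool(<) → 0 vs 2 = True. Stack: [True]
POP_JUMP_IF_FALSE → pop True; no jump. Stack: []
LOAD_FAST_LOAD_FAST t,i → push 11,0. Stack: [11, 0]
BINARY_OP - → 11 - 0 = 11. Stack: [11]
STORE_FAST t → t=11. Stack: []
LOAD_FAST t → push 11. Stack: [11]
LOAD_CONST → push 8. Stack: [11, 8]
BINARY_OP * → 11 * 8 = 88. Stack: [88]
STORE_FAST t → t=88. Stack: []
LOAD_FAST t → push 88. Stack: [88]
LOAD_CONST → push 2. Stack: [88, 2]
BINARY_OP ^ → 88 ^ 2 = 90. Stack: [90]
STORE_FAST t → t=90. Stack: []
LOAD_FAST i → push 0. Stack: [0]
LOAD_CONST → push 1. Stack: [0, 1]
BINARY_OP + → 0 + 1 = 1. Stack: [1]
STORE_FAST i → i=1. Stack: []
LOAD_FAST i → push 1. Stack: [1]
LOAD_CONST → push 2. Stack: [1, 2]
COMPARE_OP bool(<) → 1 vs 2 = True. Stack: [True]
POP_JUMP_IF_FALSE → pop True; no jump. Stack: []
LOAD_FAST_LOAD_FAST t,i → push 90,1. Stack: [90, 1]
BINARY_OP - → 90 - 1 = 89. Stack: [89]
STORE_FAST t → t=89. Stack: []
LOAD_FAST t → push 89. Stack: [89]
LOAD_CONST → push 8. Stack: [89, 8]
BINARY_OP * → 89 * 8 = 712. Stack: [712]
STORE_FAST t → t=712. Stack: []
LOAD_FAST t → push 712. Stack: [712]
LOAD_CONST → push 2. Stack: [712, 2]
BINARY_OP ^ → 712 ^ 2 = 714. Stack: [714]
STORE_FAST t → t=714. Stack: []
LOAD_FAST i → push 1. Stack: [1]
LOAD_CONST → push 1. Stack: [1, 1]
BINARY_OP + → 1 + 1 = 2. Stack: [2]
STORE_FAST i → i=2. Stack: []
LOAD_FAST i → push 2. Stack: [2]
LOAD_CONST → push 2. Stack: [2, 2]
COMPARE_OP bool(<) → 2 vs 2 = False. Stack: [False]
POP_JUMP_IF_FALSE → pop False; jump. Stack: []
LOAD_FAST t → push 714. Stack: [714]
RETURN_VALUE → return 714.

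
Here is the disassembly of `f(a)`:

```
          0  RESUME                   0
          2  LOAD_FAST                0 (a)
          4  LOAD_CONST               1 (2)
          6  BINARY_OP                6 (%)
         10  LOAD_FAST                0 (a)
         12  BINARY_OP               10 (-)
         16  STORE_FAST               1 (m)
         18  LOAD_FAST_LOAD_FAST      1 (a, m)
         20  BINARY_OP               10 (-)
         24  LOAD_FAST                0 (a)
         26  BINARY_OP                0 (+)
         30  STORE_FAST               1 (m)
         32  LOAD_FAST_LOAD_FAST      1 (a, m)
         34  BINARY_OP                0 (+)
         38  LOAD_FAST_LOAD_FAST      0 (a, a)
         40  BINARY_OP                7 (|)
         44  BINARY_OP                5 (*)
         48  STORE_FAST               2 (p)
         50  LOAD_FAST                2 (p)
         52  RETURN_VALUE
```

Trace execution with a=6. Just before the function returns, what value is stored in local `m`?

LOAD_FAST a → push 6. Stack: [6]
LOAD_CONST → push 2. Stack: [6, 2]
BINARY_OP % → 6 % 2 = 0. Stack: [0]
LOAD_FAST a → push 6. Stack: [0, 6]
BINARY_OP - → 0 - 6 = -6. Stack: [-6]
STORE_FAST m → m=-6. Stack: []
LOAD_FAST_LOAD_FAST a,m → push 6,-6. Stack: [6, -6]
BINARY_OP - → 6 - -6 = 12. Stack: [12]
LOAD_FAST a → push 6. Stack: [12, 6]
BINARY_OP + → 12 + 6 = 18. Stack: [18]
STORE_FAST m → m=18. Stack: []
LOAD_FAST_LOAD_FAST a,m → push 6,18. Stack: [6, 18]
BINARY_OP + → 6 + 18 = 24. Stack: [24]
LOAD_FAST_LOAD_FAST a,a → push 6,6. Stack: [24, 6, 6]
BINARY_OP | → 6 | 6 = 6. Stack: [24, 6]
BINARY_OP * → 24 * 6 = 144. Stack: [144]
STORE_FAST p → p=144. Stack: []
LOAD_FAST p → push 144. Stack: [144]
RETURN_VALUE → return 144.

18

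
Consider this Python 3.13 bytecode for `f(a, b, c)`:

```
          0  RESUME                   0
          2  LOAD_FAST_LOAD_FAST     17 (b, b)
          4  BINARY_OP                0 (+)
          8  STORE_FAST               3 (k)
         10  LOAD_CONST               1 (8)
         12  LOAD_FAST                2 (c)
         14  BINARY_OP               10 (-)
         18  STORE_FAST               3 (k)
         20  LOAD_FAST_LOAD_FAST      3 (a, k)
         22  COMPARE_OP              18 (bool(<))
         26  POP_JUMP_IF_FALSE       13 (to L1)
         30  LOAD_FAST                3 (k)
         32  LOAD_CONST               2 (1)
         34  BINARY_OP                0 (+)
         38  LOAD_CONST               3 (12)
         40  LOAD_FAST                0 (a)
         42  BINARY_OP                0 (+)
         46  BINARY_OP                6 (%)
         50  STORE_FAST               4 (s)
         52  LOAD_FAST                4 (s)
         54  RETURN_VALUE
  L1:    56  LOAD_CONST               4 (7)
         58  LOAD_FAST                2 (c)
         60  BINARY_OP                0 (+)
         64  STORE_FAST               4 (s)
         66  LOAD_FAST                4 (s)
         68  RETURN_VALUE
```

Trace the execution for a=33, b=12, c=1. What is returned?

LOAD_FAST_LOAD_FAST b,b → push 12,12. Stack: [12, 12]
BINARY_OP + → 12 + 12 = 24. Stack: [24]
STORE_FAST k → k=24. Stack: []
LOAD_CONST → push 8. Stack: [8]
LOAD_FAST c → push 1. Stack: [8, 1]
BINARY_OP - → 8 - 1 = 7. Stack: [7]
STORE_FAST k → k=7. Stack: []
LOAD_FAST_LOAD_FAST a,k → push 33,7. Stack: [33, 7]
COMPARE_OP bool(<) → 33 vs 7 = False. Stack: [False]
POP_JUMP_IF_FALSE → pop False; jump. Stack: []
LOAD_CONST → push 7. Stack: [7]
LOAD_FAST c → push 1. Stack: [7, 1]
BINARY_OP + → 7 + 1 = 8. Stack: [8]
STORE_FAST s → s=8. Stack: []
LOAD_FAST s → push 8. Stack: [8]
RETURN_VALUE → return 8.

8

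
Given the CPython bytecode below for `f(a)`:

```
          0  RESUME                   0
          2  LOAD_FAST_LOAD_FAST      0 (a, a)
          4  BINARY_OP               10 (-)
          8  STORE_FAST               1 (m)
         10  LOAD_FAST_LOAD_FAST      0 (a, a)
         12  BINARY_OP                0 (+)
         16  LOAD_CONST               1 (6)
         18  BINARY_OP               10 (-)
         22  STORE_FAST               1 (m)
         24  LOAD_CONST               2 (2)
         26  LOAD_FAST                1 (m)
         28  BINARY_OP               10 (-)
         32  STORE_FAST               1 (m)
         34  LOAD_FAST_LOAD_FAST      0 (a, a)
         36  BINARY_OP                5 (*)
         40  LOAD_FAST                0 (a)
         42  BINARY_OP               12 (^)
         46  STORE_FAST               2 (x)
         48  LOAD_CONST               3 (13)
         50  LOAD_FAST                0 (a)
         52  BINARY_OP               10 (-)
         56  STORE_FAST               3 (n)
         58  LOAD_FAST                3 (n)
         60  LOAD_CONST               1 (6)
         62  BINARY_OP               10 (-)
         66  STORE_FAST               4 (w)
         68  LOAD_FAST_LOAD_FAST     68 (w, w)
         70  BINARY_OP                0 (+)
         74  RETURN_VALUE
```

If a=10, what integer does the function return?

LOAD_FAST_LOAD_FAST a,a → push 10,10. Stack: [10, 10]
BINARY_OP - → 10 - 10 = 0. Stack: [0]
STORE_FAST m → m=0. Stack: []
LOAD_FAST_LOAD_FAST a,a → push 10,10. Stack: [10, 10]
BINARY_OP + → 10 + 10 = 20. Stack: [20]
LOAD_CONST → push 6. Stack: [20, 6]
BINARY_OP - → 20 - 6 = 14. Stack: [14]
STORE_FAST m → m=14. Stack: []
LOAD_CONST → push 2. Stack: [2]
LOAD_FAST m → push 14. Stack: [2, 14]
BINARY_OP - → 2 - 14 = -12. Stack: [-12]
STORE_FAST m → m=-12. Stack: []
LOAD_FAST_LOAD_FAST a,a → push 10,10. Stack: [10, 10]
BINARY_OP * → 10 * 10 = 100. Stack: [100]
LOAD_FAST a → push 10. Stack: [100, 10]
BINARY_OP ^ → 100 ^ 10 = 110. Stack: [110]
STORE_FAST x → x=110. Stack: []
LOAD_CONST → push 13. Stack: [13]
LOAD_FAST a → push 10. Stack: [13, 10]
BINARY_OP - → 13 - 10 = 3. Stack: [3]
STORE_FAST n → n=3. Stack: []
LOAD_FAST n → push 3. Stack: [3]
LOAD_CONST → push 6. Stack: [3, 6]
BINARY_OP - → 3 - 6 = -3. Stack: [-3]
STORE_FAST w → w=-3. Stack: []
LOAD_FAST_LOAD_FAST w,w → push -3,-3. Stack: [-3, -3]
BINARY_OP + → -3 + -3 = -6. Stack: [-6]
RETURN_VALUE → return -6.

-6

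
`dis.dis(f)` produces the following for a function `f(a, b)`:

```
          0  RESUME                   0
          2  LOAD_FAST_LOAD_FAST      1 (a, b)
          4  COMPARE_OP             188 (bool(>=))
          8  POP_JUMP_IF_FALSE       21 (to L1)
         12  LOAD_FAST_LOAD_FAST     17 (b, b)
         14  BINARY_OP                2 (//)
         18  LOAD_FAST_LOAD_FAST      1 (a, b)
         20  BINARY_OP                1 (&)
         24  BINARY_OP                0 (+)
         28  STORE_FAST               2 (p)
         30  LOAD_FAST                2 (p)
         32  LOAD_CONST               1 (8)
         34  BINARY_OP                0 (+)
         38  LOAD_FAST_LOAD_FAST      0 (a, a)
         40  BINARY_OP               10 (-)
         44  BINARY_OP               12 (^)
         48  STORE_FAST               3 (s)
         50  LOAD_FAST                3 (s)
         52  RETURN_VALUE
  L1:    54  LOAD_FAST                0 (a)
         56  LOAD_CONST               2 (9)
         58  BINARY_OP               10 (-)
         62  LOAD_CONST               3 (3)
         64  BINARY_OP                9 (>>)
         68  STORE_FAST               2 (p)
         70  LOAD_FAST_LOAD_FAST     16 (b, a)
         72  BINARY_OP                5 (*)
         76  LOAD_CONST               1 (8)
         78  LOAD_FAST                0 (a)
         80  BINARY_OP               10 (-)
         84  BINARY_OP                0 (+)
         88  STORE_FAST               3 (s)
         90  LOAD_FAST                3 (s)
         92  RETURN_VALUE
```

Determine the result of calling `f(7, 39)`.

LOAD_FAST_LOAD_FAST a,b → push 7,39. Stack: [7, 39]
COMPARE_OP bool(>=) → 7 vs 39 = False. Stack: [False]
POP_JUMP_IF_FALSE → pop False; jump. Stack: []
LOAD_FAST a → push 7. Stack: [7]
LOAD_CONST → push 9. Stack: [7, 9]
BINARY_OP - → 7 - 9 = -2. Stack: [-2]
LOAD_CONST → push 3. Stack: [-2, 3]
BINARY_OP >> → -2 >> 3 = -1. Stack: [-1]
STORE_FAST p → p=-1. Stack: []
LOAD_FAST_LOAD_FAST b,a → push 39,7. Stack: [39, 7]
BINARY_OP * → 39 * 7 = 273. Stack: [273]
LOAD_CONST → push 8. Stack: [273, 8]
LOAD_FAST a → push 7. Stack: [273, 8, 7]
BINARY_OP - → 8 - 7 = 1. Stack: [273, 1]
BINARY_OP + → 273 + 1 = 274. Stack: [274]
STORE_FAST s → s=274. Stack: []
LOAD_FAST s → push 274. Stack: [274]
RETURN_VALUE → return 274.

274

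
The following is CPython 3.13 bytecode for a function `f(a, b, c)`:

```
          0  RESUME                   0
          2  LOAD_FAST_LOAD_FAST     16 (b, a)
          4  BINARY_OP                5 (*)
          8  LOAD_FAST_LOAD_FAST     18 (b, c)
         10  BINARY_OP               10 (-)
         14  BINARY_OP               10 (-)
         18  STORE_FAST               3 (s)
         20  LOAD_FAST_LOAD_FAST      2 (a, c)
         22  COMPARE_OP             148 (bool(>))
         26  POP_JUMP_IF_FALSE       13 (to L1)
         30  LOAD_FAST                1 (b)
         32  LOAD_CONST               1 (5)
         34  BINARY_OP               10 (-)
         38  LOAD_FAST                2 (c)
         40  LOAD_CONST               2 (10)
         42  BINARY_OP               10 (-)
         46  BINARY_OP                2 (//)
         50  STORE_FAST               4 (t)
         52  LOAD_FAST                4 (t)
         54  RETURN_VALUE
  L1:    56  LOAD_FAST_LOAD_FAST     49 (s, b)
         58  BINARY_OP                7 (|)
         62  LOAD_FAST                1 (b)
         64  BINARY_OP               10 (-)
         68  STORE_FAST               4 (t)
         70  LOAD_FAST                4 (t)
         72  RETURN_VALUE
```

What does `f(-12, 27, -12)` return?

LOAD_FAST_LOAD_FAST b,a → push 27,-12. Stack: [27, -12]
BINARY_OP * → 27 * -12 = -324. Stack: [-324]
LOAD_FAST_LOAD_FAST b,c → push 27,-12. Stack: [-324, 27, -12]
BINARY_OP - → 27 - -12 = 39. Stack: [-324, 39]
BINARY_OP - → -324 - 39 = -363. Stack: [-363]
STORE_FAST s → s=-363. Stack: []
LOAD_FAST_LOAD_FAST a,c → push -12,-12. Stack: [-12, -12]
COMPARE_OP bool(>) → -12 vs -12 = False. Stack: [False]
POP_JUMP_IF_FALSE → pop False; jump. Stack: []
LOAD_FAST_LOAD_FAST s,b → push -363,27. Stack: [-363, 27]
BINARY_OP | → -363 | 27 = -353. Stack: [-353]
LOAD_FAST b → push 27. Stack: [-353, 27]
BINARY_OP - → -353 - 27 = -380. Stack: [-380]
STORE_FAST t → t=-380. Stack: []
LOAD_FAST t → push -380. Stack: [-380]
RETURN_VALUE → return -380.

-380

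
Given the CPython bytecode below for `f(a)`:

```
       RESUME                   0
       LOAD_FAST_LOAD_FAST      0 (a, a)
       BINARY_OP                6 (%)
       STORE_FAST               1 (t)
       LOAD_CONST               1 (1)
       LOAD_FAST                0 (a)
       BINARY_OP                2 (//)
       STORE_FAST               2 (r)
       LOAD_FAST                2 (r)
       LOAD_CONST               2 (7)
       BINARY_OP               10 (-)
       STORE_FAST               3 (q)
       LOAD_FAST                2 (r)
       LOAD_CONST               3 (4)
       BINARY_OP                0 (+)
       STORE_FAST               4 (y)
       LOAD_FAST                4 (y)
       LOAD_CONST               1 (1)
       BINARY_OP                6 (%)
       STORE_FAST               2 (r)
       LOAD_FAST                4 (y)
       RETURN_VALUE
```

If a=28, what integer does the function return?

4

LOAD_FAST_LOAD_FAST a,a → push 28,28. Stack: [28, 28]
BINARY_OP % → 28 % 28 = 0. Stack: [0]
STORE_FAST t → t=0. Stack: []
LOAD_CONST → push 1. Stack: [1]
LOAD_FAST a → push 28. Stack: [1, 28]
BINARY_OP // → 1 // 28 = 0. Stack: [0]
STORE_FAST r → r=0. Stack: []
LOAD_FAST r → push 0. Stack: [0]
LOAD_CONST → push 7. Stack: [0, 7]
BINARY_OP - → 0 - 7 = -7. Stack: [-7]
STORE_FAST q → q=-7. Stack: []
LOAD_FAST r → push 0. Stack: [0]
LOAD_CONST → push 4. Stack: [0, 4]
BINARY_OP + → 0 + 4 = 4. Stack: [4]
STORE_FAST y → y=4. Stack: []
LOAD_FAST y → push 4. Stack: [4]
LOAD_CONST → push 1. Stack: [4, 1]
BINARY_OP % → 4 % 1 = 0. Stack: [0]
STORE_FAST r → r=0. Stack: []
LOAD_FAST y → push 4. Stack: [4]
RETURN_VALUE → return 4.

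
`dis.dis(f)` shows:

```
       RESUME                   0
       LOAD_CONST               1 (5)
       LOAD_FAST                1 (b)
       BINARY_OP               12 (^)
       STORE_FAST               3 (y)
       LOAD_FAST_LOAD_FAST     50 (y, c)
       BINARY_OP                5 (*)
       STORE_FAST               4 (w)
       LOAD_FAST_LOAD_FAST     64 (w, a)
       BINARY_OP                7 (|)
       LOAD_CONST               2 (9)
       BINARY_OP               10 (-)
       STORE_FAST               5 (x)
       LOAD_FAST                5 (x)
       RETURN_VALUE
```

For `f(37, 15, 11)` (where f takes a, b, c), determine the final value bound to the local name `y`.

10

LOAD_CONST → push 5. Stack: [5]
LOAD_FAST b → push 15. Stack: [5, 15]
BINARY_OP ^ → 5 ^ 15 = 10. Stack: [10]
STORE_FAST y → y=10. Stack: []
LOAD_FAST_LOAD_FAST y,c → push 10,11. Stack: [10, 11]
BINARY_OP * → 10 * 11 = 110. Stack: [110]
STORE_FAST w → w=110. Stack: []
LOAD_FAST_LOAD_FAST w,a → push 110,37. Stack: [110, 37]
BINARY_OP | → 110 | 37 = 111. Stack: [111]
LOAD_CONST → push 9. Stack: [111, 9]
BINARY_OP - → 111 - 9 = 102. Stack: [102]
STORE_FAST x → x=102. Stack: []
LOAD_FAST x → push 102. Stack: [102]
RETURN_VALUE → return 102.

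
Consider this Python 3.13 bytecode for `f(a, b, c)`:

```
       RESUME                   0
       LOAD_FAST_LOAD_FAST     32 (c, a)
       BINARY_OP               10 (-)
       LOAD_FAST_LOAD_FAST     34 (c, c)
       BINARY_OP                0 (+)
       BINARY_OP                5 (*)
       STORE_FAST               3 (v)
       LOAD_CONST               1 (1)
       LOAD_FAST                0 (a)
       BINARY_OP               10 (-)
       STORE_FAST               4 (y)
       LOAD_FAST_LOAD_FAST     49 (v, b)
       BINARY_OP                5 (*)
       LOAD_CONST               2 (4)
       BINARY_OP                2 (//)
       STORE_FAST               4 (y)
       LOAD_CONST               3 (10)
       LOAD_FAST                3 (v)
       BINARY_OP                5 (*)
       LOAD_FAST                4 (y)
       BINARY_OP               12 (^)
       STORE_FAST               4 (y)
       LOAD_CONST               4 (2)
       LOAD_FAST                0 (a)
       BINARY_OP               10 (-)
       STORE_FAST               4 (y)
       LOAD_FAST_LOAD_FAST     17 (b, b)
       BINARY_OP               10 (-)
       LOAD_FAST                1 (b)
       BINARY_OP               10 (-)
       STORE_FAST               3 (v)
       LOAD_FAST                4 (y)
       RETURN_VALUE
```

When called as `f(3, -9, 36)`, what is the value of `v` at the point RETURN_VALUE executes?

9

LOAD_FAST_LOAD_FAST c,a → push 36,3. Stack: [36, 3]
BINARY_OP - → 36 - 3 = 33. Stack: [33]
LOAD_FAST_LOAD_FAST c,c → push 36,36. Stack: [33, 36, 36]
BINARY_OP + → 36 + 36 = 72. Stack: [33, 72]
BINARY_OP * → 33 * 72 = 2376. Stack: [2376]
STORE_FAST v → v=2376. Stack: []
LOAD_CONST → push 1. Stack: [1]
LOAD_FAST a → push 3. Stack: [1, 3]
BINARY_OP - → 1 - 3 = -2. Stack: [-2]
STORE_FAST y → y=-2. Stack: []
LOAD_FAST_LOAD_FAST v,b → push 2376,-9. Stack: [2376, -9]
BINARY_OP * → 2376 * -9 = -21384. Stack: [-21384]
LOAD_CONST → push 4. Stack: [-21384, 4]
BINARY_OP // → -21384 // 4 = -5346. Stack: [-5346]
STORE_FAST y → y=-5346. Stack: []
LOAD_CONST → push 10. Stack: [10]
LOAD_FAST v → push 2376. Stack: [10, 2376]
BINARY_OP * → 10 * 2376 = 23760. Stack: [23760]
LOAD_FAST y → push -5346. Stack: [23760, -5346]
BINARY_OP ^ → 23760 ^ -5346 = -18482. Stack: [-18482]
STORE_FAST y → y=-18482. Stack: []
LOAD_CONST → push 2. Stack: [2]
LOAD_FAST a → push 3. Stack: [2, 3]
BINARY_OP - → 2 - 3 = -1. Stack: [-1]
STORE_FAST y → y=-1. Stack: []
LOAD_FAST_LOAD_FAST b,b → push -9,-9. Stack: [-9, -9]
BINARY_OP - → -9 - -9 = 0. Stack: [0]
LOAD_FAST b → push -9. Stack: [0, -9]
BINARY_OP - → 0 - -9 = 9. Stack: [9]
STORE_FAST v → v=9. Stack: []
LOAD_FAST y → push -1. Stack: [-1]
RETURN_VALUE → return -1.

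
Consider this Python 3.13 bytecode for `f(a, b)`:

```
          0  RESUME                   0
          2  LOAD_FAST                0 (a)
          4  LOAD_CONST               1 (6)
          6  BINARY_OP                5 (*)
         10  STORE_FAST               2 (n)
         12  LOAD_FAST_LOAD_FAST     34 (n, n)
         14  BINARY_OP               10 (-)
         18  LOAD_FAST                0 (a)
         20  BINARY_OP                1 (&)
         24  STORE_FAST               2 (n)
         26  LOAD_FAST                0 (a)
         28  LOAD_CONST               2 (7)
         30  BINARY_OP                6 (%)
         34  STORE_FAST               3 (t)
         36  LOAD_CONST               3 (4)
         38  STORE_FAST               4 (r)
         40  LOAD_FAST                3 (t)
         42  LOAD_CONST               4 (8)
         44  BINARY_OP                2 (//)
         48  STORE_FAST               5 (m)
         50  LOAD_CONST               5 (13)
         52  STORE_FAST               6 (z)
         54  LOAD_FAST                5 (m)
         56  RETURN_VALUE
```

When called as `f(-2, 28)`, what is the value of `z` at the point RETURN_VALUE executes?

13

LOAD_FAST a → push -2. Stack: [-2]
LOAD_CONST → push 6. Stack: [-2, 6]
BINARY_OP * → -2 * 6 = -12. Stack: [-12]
STORE_FAST n → n=-12. Stack: []
LOAD_FAST_LOAD_FAST n,n → push -12,-12. Stack: [-12, -12]
BINARY_OP - → -12 - -12 = 0. Stack: [0]
LOAD_FAST a → push -2. Stack: [0, -2]
BINARY_OP & → 0 & -2 = 0. Stack: [0]
STORE_FAST n → n=0. Stack: []
LOAD_FAST a → push -2. Stack: [-2]
LOAD_CONST → push 7. Stack: [-2, 7]
BINARY_OP % → -2 % 7 = 5. Stack: [5]
STORE_FAST t → t=5. Stack: []
LOAD_CONST → push 4. Stack: [4]
STORE_FAST r → r=4. Stack: []
LOAD_FAST t → push 5. Stack: [5]
LOAD_CONST → push 8. Stack: [5, 8]
BINARY_OP // → 5 // 8 = 0. Stack: [0]
STORE_FAST m → m=0. Stack: []
LOAD_CONST → push 13. Stack: [13]
STORE_FAST z → z=13. Stack: []
LOAD_FAST m → push 0. Stack: [0]
RETURN_VALUE → return 0.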